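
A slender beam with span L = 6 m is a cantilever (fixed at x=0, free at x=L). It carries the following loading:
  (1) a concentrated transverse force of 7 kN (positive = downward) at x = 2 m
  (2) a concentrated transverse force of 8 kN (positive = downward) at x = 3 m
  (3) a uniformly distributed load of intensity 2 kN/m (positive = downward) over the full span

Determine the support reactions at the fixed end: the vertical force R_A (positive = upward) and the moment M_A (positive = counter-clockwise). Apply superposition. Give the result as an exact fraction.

Load 1 — point force P=7 kN at a=2 m (b=L-a=4):
  R_A = P = 7 kN
  M_A = Pa = 7·2 = 14 kN·m
Load 2 — point force P=8 kN at a=3 m (b=L-a=3):
  R_A = P = 8 kN
  M_A = Pa = 8·3 = 24 kN·m
Load 3 — uniform load w=2 kN/m over full span:
  R_A = wL = 2·6 = 12 kN
  M_A = wL²/2 = 2·6²/2 = 36 kN·m
Superposition: R_A = 27 kN, M_A = 74 kN·m

R_A = 27 kN, M_A = 74 kN·m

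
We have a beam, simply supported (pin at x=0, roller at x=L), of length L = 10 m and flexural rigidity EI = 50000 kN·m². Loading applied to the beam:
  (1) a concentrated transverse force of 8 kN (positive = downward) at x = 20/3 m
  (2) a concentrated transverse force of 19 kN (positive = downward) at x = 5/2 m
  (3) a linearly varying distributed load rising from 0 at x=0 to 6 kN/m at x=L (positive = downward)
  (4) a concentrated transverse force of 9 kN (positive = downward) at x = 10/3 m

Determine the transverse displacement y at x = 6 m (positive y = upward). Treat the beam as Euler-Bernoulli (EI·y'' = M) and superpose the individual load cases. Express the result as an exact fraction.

Load 1 — point force P=8 kN at a=20/3 m (b=L-a=10/3):
  y_1 = -Pbx(L²-b²-x²)/(6LEI)  [x≤a] = -8·(10/3)·6·(10²-(10/3)²-6²)/(6·10·50000) = -238/84375 m
Load 2 — point force P=19 kN at a=5/2 m (b=L-a=15/2):
  y_2 = -Pa(L-x)(2Lx-a²-x²)/(6LEI)  [x>a] = -19·(5/2)·(10-6)·(2·10·6-(5/2)²-6²)/(6·10·50000) = -5909/1200000 m
Load 3 — triangular load w₀=6 kN/m (0→w₀ over full span):
  y_3 = -w₀x(7L⁴-10L²x²+3x⁴)/(360LEI) = -6·6·(7·10⁴-10·10²·6²+3·6⁴)/(360·10·50000) = -592/78125 m
Load 4 — point force P=9 kN at a=10/3 m (b=L-a=20/3):
  y_4 = -Pa(L-x)(2Lx-a²-x²)/(6LEI)  [x>a] = -9·(10/3)·(10-6)·(2·10·6-(10/3)²-6²)/(6·10·50000) = -82/28125 m
Superposition: y = Σ y_i = -4924277/270000000 m ≈ -0.018238 m

y(6) = -4924277/270000000 m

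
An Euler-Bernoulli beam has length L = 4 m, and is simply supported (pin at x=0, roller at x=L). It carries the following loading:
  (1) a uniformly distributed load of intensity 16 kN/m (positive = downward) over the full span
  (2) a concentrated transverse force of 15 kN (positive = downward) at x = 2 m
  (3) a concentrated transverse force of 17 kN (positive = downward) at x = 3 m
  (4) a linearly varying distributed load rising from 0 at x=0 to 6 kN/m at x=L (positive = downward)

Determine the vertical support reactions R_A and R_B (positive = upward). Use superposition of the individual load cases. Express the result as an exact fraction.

R_A = 191/4 kN, R_B = 241/4 kN

Load 1 — uniform load w=16 kN/m over full span:
  R_A = wL/2 = 16·4/2 = 32 kN
  R_B = wL/2 = 16·4/2 = 32 kN
Load 2 — point force P=15 kN at a=2 m (b=L-a=2):
  R_A = Pb/L = 15·2/4 = 15/2 kN
  R_B = Pa/L = 15·2/4 = 15/2 kN
Load 3 — point force P=17 kN at a=3 m (b=L-a=1):
  R_A = Pb/L = 17·1/4 = 17/4 kN
  R_B = Pa/L = 17·3/4 = 51/4 kN
Load 4 — triangular load w₀=6 kN/m (0→w₀ over full span):
  R_A = w₀L/6 = 6·4/6 = 4 kN
  R_B = w₀L/3 = 6·4/3 = 8 kN
Superposition: R_A = 191/4 kN, R_B = 241/4 kN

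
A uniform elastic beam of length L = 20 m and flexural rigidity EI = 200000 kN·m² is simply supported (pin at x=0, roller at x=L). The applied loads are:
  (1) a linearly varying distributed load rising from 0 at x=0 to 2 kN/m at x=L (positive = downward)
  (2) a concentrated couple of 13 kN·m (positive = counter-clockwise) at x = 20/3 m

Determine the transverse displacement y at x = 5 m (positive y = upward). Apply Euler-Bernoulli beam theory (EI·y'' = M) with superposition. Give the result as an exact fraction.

Load 1 — triangular load w₀=2 kN/m (0→w₀ over full span):
  y_1 = -w₀x(7L⁴-10L²x²+3x⁴)/(360LEI) = -2·5·(7·20⁴-10·20²·5²+3·5⁴)/(360·20·200000) = -109/15360 m
Load 2 — applied couple M₀=13 kN·m at a=20/3 m (b=L-a=40/3):
  y_2 = (M₀x³/(6L)+C₁x)/EI  [x≤a] with C₁=M₀(3b²-L²)/(6L)=130/9 = (13·5³/(6·20)+(130/9)·5)/200000 = 247/576000 m
Superposition: y = Σ y_i = -7681/1152000 m ≈ -0.006668 m

y(5) = -7681/1152000 m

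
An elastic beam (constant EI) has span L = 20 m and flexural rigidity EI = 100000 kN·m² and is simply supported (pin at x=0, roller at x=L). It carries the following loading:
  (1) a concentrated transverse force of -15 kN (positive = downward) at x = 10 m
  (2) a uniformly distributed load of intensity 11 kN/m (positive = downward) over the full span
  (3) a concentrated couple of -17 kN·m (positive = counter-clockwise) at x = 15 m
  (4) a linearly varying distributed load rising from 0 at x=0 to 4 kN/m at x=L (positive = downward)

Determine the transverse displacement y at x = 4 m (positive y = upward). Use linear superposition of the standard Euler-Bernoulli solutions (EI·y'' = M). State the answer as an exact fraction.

Load 1 — point force P=-15 kN at a=10 m (b=L-a=10):
  y_1 = -Pbx(L²-b²-x²)/(6LEI)  [x≤a] = -(-15)·10·4·(20²-10²-4²)/(6·20·100000) = 71/5000 m
Load 2 — uniform load w=11 kN/m over full span:
  y_2 = -wx(L³-2Lx²+x³)/(24EI) = -11·4·(20³-2·20·4²+4³)/(24·100000) = -1276/9375 m
Load 3 — applied couple M₀=-17 kN·m at a=15 m (b=L-a=5):
  y_3 = (M₀x³/(6L)+C₁x)/EI  [x≤a] with C₁=M₀(3b²-L²)/(6L)=1105/24 = ((-17)·4³/(6·20)+(1105/24)·4)/100000 = 1751/1000000 m
Load 4 — triangular load w₀=4 kN/m (0→w₀ over full span):
  y_4 = -w₀x(7L⁴-10L²x²+3x⁴)/(360LEI) = -4·4·(7·20⁴-10·20²·4²+3·4⁴)/(360·20·100000) = -5504/234375 m
Superposition: y = Σ y_i = -718197/5000000 m ≈ -0.143639 m

y(4) = -718197/5000000 m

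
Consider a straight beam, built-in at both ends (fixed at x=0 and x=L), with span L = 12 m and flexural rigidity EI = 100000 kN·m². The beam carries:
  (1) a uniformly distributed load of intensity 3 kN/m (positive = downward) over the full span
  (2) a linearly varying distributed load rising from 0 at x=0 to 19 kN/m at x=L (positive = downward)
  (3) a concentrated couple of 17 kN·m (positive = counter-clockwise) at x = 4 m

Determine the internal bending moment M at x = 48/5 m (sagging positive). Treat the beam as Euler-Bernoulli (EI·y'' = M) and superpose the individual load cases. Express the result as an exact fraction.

M(48/5) = 1253/375 kN·m

Load 1 — uniform load w=3 kN/m over full span:
  M_1 = wLx/2 - wL²/12 - wx²/2 = 3·12·(48/5)/2 - 3·12²/12 - 3·(48/5)²/2 = -36/25 kN·m
Load 2 — triangular load w₀=19 kN/m (0→w₀ over full span):
  M_2 = 3w₀Lx/20 - w₀L²/30 - w₀x³/(6L) = 3·19·12·(48/5)/20 - 19·12²/30 - 19·(48/5)³/(6·12) = 456/125 kN·m
Load 3 — applied couple M₀=17 kN·m at a=4 m (b=L-a=8):
  M_3 = R_Ax - M_A - M₀  [x>a] with R_A=17/9, M_A=0 = (17/9)·(48/5) - 0 - 17 = 17/15 kN·m
Superposition: M = Σ M_i = 1253/375 kN·m ≈ 3.341333 kN·m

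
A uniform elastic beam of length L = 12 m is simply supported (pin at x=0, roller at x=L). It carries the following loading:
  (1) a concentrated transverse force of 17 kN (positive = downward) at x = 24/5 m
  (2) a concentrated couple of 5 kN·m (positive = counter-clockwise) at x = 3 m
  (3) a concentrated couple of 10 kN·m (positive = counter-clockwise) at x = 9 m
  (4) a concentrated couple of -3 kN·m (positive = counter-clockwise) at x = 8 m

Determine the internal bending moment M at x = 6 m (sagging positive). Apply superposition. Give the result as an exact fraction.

M(6) = 209/5 kN·m

Load 1 — point force P=17 kN at a=24/5 m (b=L-a=36/5):
  M_1 = Pa(L-x)/L  [x>a] = 17·(24/5)·(12-6)/12 = 204/5 kN·m
Load 2 — applied couple M₀=5 kN·m at a=3 m (b=L-a=9):
  M_2 = M₀x/L - M₀  [x>a] = 5·6/12 - 5 = -5/2 kN·m
Load 3 — applied couple M₀=10 kN·m at a=9 m (b=L-a=3):
  M_3 = M₀x/L  [x≤a] = 10·6/12 = 5 kN·m
Load 4 — applied couple M₀=-3 kN·m at a=8 m (b=L-a=4):
  M_4 = M₀x/L  [x≤a] = (-3)·6/12 = -3/2 kN·m
Superposition: M = Σ M_i = 209/5 kN·m ≈ 41.800000 kN·m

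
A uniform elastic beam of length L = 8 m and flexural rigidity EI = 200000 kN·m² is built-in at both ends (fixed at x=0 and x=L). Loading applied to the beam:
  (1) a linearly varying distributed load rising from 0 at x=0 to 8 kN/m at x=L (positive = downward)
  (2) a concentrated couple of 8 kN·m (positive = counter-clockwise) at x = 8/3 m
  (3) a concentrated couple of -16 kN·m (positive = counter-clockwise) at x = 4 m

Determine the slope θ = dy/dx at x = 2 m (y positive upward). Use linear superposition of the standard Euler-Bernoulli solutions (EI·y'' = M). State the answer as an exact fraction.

Load 1 — triangular load w₀=8 kN/m (0→w₀ over full span):
  θ_1 = -w₀(2x(L-x)(L-2x)(x+2L)+x²(L-x)²)/(120LEI) = -8·(2·2·(8-2)·(8-2·2)·(2+2·8)+2²·(8-2)²)/(120·8·200000) = -39/500000 rad
Load 2 — applied couple M₀=8 kN·m at a=8/3 m (b=L-a=16/3):
  θ_2 = (R_Ax²/2 - M_Ax)/EI  [x≤a] with R_A=4/3, M_A=0 = ((4/3)·2²/2 - 0·2)/200000 = 1/75000 rad
Load 3 — applied couple M₀=-16 kN·m at a=4 m (b=L-a=4):
  θ_3 = (R_Ax²/2 - M_Ax)/EI  [x≤a] with R_A=-3, M_A=-4 = ((-3)·2²/2 - (-4)·2)/200000 = 1/100000 rad
Superposition: θ = Σ θ_i = -41/750000 rad ≈ -0.000055 rad

θ(2) = -41/750000 rad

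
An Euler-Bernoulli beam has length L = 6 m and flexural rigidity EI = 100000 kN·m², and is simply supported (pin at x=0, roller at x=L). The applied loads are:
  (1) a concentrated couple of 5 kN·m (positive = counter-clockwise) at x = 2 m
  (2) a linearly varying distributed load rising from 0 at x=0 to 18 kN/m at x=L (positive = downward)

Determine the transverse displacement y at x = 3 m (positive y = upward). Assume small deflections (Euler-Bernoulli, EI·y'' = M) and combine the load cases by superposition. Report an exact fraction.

y(3) = -233/160000 m

Load 1 — applied couple M₀=5 kN·m at a=2 m (b=L-a=4):
  y_1 = (M₀x³/(6L)-M₀(x-a)²/2+C₁x)/EI  [x>a] with C₁=M₀(3b²-L²)/(6L)=5/3 = (5·3³/(6·6)-5·(3-2)²/2+(5/3)·3)/100000 = 1/16000 m
Load 2 — triangular load w₀=18 kN/m (0→w₀ over full span):
  y_2 = -w₀x(7L⁴-10L²x²+3x⁴)/(360LEI) = -18·3·(7·6⁴-10·6²·3²+3·3⁴)/(360·6·100000) = -243/160000 m
Superposition: y = Σ y_i = -233/160000 m ≈ -0.001456 m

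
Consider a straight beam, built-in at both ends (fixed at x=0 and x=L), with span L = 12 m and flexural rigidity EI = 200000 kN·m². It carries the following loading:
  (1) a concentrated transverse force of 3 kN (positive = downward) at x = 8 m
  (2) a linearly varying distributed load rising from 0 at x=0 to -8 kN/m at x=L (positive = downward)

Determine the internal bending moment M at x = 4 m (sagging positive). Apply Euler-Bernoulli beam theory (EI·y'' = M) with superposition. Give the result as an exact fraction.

Load 1 — point force P=3 kN at a=8 m (b=L-a=4):
  M_1 = Pb²(3a+b)x/L³ - Pab²/L²  [x≤a] = 3·4²·(3·8+4)·4/12³ - 3·8·4²/12² = 4/9 kN·m
Load 2 — triangular load w₀=-8 kN/m (0→w₀ over full span):
  M_2 = 3w₀Lx/20 - w₀L²/30 - w₀x³/(6L) = 3·(-8)·12·4/20 - (-8)·12²/30 - (-8)·4³/(6·12) = -544/45 kN·m
Superposition: M = Σ M_i = -524/45 kN·m ≈ -11.644444 kN·m

M(4) = -524/45 kN·m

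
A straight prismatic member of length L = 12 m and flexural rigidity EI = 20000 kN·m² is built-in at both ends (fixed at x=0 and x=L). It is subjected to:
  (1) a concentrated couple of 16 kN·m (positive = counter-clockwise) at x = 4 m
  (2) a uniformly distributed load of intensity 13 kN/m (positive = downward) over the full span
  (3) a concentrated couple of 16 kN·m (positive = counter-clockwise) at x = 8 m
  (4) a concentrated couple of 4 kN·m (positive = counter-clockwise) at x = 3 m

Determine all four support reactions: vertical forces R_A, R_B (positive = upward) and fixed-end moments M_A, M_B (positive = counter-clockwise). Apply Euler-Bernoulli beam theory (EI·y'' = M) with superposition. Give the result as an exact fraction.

R_A = 5899/72 kN, M_A = 1927/12 kN·m, R_B = 5333/72 kN, M_B = -1793/12 kN·m

Load 1 — applied couple M₀=16 kN·m at a=4 m (b=L-a=8):
  R_A = 6M₀ab/L³ = 6·16·4·8/12³ = 16/9 kN
  M_A = M₀b(2a-b)/L² = 16·8·(2·4-8)/12² = 0 kN·m
  R_B = -6M₀ab/L³ = -6·16·4·8/12³ = -16/9 kN
  M_B = M₀a(2b-a)/L² = 16·4·(2·8-4)/12² = 16/3 kN·m
Load 2 — uniform load w=13 kN/m over full span:
  R_A = wL/2 = 13·12/2 = 78 kN
  M_A = wL²/12 = 13·12²/12 = 156 kN·m
  R_B = wL/2 = 13·12/2 = 78 kN
  M_B = -wL²/12 = -13·12²/12 = -156 kN·m
Load 3 — applied couple M₀=16 kN·m at a=8 m (b=L-a=4):
  R_A = 6M₀ab/L³ = 6·16·8·4/12³ = 16/9 kN
  M_A = M₀b(2a-b)/L² = 16·4·(2·8-4)/12² = 16/3 kN·m
  R_B = -6M₀ab/L³ = -6·16·8·4/12³ = -16/9 kN
  M_B = M₀a(2b-a)/L² = 16·8·(2·4-8)/12² = 0 kN·m
Load 4 — applied couple M₀=4 kN·m at a=3 m (b=L-a=9):
  R_A = 6M₀ab/L³ = 6·4·3·9/12³ = 3/8 kN
  M_A = M₀b(2a-b)/L² = 4·9·(2·3-9)/12² = -3/4 kN·m
  R_B = -6M₀ab/L³ = -6·4·3·9/12³ = -3/8 kN
  M_B = M₀a(2b-a)/L² = 4·3·(2·9-3)/12² = 5/4 kN·m
Superposition: R_A = 5899/72 kN, M_A = 1927/12 kN·m, R_B = 5333/72 kN, M_B = -1793/12 kN·m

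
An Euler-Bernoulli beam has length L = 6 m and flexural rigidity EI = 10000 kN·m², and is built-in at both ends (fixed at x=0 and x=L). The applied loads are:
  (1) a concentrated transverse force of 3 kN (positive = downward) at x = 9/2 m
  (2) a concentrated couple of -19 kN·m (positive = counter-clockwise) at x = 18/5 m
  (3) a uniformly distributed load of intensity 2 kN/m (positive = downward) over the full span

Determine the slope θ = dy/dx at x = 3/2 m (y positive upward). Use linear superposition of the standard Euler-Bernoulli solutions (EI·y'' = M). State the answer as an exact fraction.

Load 1 — point force P=3 kN at a=9/2 m (b=L-a=3/2):
  θ_1 = -Pb²x(2aL-(3a+b)x)/(2L³EI)  [x≤a] = -3·(3/2)²·(3/2)·(2·(9/2)·6-(3·(9/2)+(3/2))·(3/2))/(2·6³·10000) = -189/2560000 rad
Load 2 — applied couple M₀=-19 kN·m at a=18/5 m (b=L-a=12/5):
  θ_2 = (R_Ax²/2 - M_Ax)/EI  [x≤a] with R_A=-114/25, M_A=-152/25 = ((-114/25)·(3/2)²/2 - (-152/25)·(3/2))/10000 = 399/1000000 rad
Load 3 — uniform load w=2 kN/m over full span:
  θ_3 = -wx(L-x)(L-2x)/(12EI) = -2·(3/2)·(6-(3/2))·(6-2·(3/2))/(12·10000) = -27/80000 rad
Superposition: θ = Σ θ_i = -789/64000000 rad ≈ -0.000012 rad

θ(3/2) = -789/64000000 rad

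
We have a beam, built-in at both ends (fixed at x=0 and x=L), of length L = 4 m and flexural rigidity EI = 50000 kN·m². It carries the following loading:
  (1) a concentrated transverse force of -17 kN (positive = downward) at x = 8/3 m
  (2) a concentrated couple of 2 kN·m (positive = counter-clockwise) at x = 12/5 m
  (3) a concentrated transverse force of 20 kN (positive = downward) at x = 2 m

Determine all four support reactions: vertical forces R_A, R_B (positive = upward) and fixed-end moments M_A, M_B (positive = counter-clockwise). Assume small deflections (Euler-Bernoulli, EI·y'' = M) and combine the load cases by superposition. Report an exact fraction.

Load 1 — point force P=-17 kN at a=8/3 m (b=L-a=4/3):
  R_A = Pb²(3a+b)/L³ = (-17)·(4/3)²·(3·(8/3)+(4/3))/4³ = -119/27 kN
  M_A = Pab²/L² = (-17)·(8/3)·(4/3)²/4² = -136/27 kN·m
  R_B = Pa²(a+3b)/L³ = (-17)·(8/3)²·((8/3)+3·(4/3))/4³ = -340/27 kN
  M_B = -Pa²b/L² = -(-17)·(8/3)²·(4/3)/4² = 272/27 kN·m
Load 2 — applied couple M₀=2 kN·m at a=12/5 m (b=L-a=8/5):
  R_A = 6M₀ab/L³ = 6·2·(12/5)·(8/5)/4³ = 18/25 kN
  M_A = M₀b(2a-b)/L² = 2·(8/5)·(2·(12/5)-(8/5))/4² = 16/25 kN·m
  R_B = -6M₀ab/L³ = -6·2·(12/5)·(8/5)/4³ = -18/25 kN
  M_B = M₀a(2b-a)/L² = 2·(12/5)·(2·(8/5)-(12/5))/4² = 6/25 kN·m
Load 3 — point force P=20 kN at a=2 m (b=L-a=2):
  R_A = Pb²(3a+b)/L³ = 20·2²·(3·2+2)/4³ = 10 kN
  M_A = Pab²/L² = 20·2·2²/4² = 10 kN·m
  R_B = Pa²(a+3b)/L³ = 20·2²·(2+3·2)/4³ = 10 kN
  M_B = -Pa²b/L² = -20·2²·2/4² = -10 kN·m
Superposition: R_A = 4261/675 kN, M_A = 3782/675 kN·m, R_B = -2236/675 kN, M_B = 212/675 kN·m

R_A = 4261/675 kN, M_A = 3782/675 kN·m, R_B = -2236/675 kN, M_B = 212/675 kN·m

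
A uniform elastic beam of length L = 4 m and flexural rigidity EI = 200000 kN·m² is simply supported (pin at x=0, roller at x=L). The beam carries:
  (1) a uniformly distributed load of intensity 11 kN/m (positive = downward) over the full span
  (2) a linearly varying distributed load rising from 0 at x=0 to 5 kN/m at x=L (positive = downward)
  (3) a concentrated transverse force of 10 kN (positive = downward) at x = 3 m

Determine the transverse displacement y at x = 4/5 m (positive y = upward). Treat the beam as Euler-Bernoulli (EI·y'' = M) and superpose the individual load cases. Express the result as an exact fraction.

Load 1 — uniform load w=11 kN/m over full span:
  y_1 = -wx(L³-2Lx²+x³)/(24EI) = -11·(4/5)·(4³-2·4·(4/5)²+(4/5)³)/(24·200000) = -638/5859375 m
Load 2 — triangular load w₀=5 kN/m (0→w₀ over full span):
  y_2 = -w₀x(7L⁴-10L²x²+3x⁴)/(360LEI) = -5·(4/5)·(7·4⁴-10·4²·(4/5)²+3·(4/5)⁴)/(360·4·200000) = -688/29296875 m
Load 3 — point force P=10 kN at a=3 m (b=L-a=1):
  y_3 = -Pbx(L²-b²-x²)/(6LEI)  [x≤a] = -10·1·(4/5)·(4²-1²-(4/5)²)/(6·4·200000) = -359/15000000 m
Superposition: y = Σ y_i = -97689/625000000 m ≈ -0.000156 m

y(4/5) = -97689/625000000 m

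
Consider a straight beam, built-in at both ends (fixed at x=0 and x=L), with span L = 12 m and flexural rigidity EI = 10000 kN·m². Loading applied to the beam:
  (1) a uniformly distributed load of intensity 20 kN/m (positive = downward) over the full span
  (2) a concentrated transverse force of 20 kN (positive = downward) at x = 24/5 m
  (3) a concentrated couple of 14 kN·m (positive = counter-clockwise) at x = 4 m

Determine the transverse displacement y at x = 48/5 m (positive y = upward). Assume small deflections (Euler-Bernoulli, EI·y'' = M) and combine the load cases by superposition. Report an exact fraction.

Load 1 — uniform load w=20 kN/m over full span:
  y_1 = -wx²(L-x)²/(24EI) = -20·(48/5)²·(12-(48/5))²/(24·10000) = -3456/78125 m
Load 2 — point force P=20 kN at a=24/5 m (b=L-a=36/5):
  y_2 = -Pa²(L-x)²(3bL-(3b+a)(L-x))/(6L³EI)  [x>a] = -20·(24/5)²·(12-(48/5))²·(3·(36/5)·12-(3·(36/5)+(24/5))·(12-(48/5)))/(6·12³·10000) = -9792/1953125 m
Load 3 — applied couple M₀=14 kN·m at a=4 m (b=L-a=8):
  y_3 = (R_Ax³/6 - M_Ax²/2 - M₀(x-a)²/2)/EI  [x>a] with R_A=14/9, M_A=0 = ((14/9)·(48/5)³/6 - 0·(48/5)²/2 - 14·((48/5)-4)²/2)/10000 = 77/78125 m
Superposition: y = Σ y_i = -94267/1953125 m ≈ -0.048265 m

y(48/5) = -94267/1953125 m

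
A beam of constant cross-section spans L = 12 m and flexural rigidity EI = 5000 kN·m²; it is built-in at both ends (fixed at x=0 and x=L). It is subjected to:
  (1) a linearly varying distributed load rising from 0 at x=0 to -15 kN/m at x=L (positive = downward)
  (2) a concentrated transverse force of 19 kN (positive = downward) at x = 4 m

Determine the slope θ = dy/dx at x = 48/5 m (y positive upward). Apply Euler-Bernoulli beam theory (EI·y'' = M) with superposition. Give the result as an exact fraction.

θ(48/5) = -3949/234375 rad

Load 1 — triangular load w₀=-15 kN/m (0→w₀ over full span):
  θ_1 = -w₀(2x(L-x)(L-2x)(x+2L)+x²(L-x)²)/(120LEI) = -(-15)·(2·(48/5)·(12-(48/5))·(12-2·(48/5))·((48/5)+2·12)+(48/5)²·(12-(48/5))²)/(120·12·5000) = -1728/78125 rad
Load 2 — point force P=19 kN at a=4 m (b=L-a=8):
  θ_2 = Pa²(L-x)(2bL-(3b+a)(L-x))/(2L³EI)  [x>a] = 19·4²·(12-(48/5))·(2·8·12-(3·8+4)·(12-(48/5)))/(2·12³·5000) = 247/46875 rad
Superposition: θ = Σ θ_i = -3949/234375 rad ≈ -0.016849 rad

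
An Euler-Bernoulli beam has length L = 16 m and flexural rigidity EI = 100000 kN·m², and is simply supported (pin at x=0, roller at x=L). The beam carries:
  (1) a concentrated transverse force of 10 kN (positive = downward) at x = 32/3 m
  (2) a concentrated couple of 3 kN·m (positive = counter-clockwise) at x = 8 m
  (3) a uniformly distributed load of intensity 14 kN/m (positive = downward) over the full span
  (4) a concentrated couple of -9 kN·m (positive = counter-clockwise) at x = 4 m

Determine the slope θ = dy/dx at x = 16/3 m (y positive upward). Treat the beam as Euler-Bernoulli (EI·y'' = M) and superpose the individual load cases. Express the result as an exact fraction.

Load 1 — point force P=10 kN at a=32/3 m (b=L-a=16/3):
  θ_1 = -Pb(L²-b²-3x²)/(6LEI)  [x≤a] = -10·(16/3)·(16²-(16/3)²-3·(16/3)²)/(6·16·100000) = -8/10125 rad
Load 2 — applied couple M₀=3 kN·m at a=8 m (b=L-a=8):
  θ_2 = (M₀x²/(2L)+C₁)/EI  [x≤a] with C₁=M₀(3b²-L²)/(6L)=-2 = (3·(16/3)²/(2·16)+(-2))/100000 = 1/150000 rad
Load 3 — uniform load w=14 kN/m over full span:
  θ_3 = -w(L³-6Lx²+4x³)/(24EI) = -14·(16³-6·16·(16/3)²+4·(16/3)³)/(24·100000) = -2912/253125 rad
Load 4 — applied couple M₀=-9 kN·m at a=4 m (b=L-a=12):
  θ_4 = (M₀x²/(2L)-M₀(x-a)+C₁)/EI  [x>a] with C₁=M₀(3b²-L²)/(6L)=-33/2 = ((-9)·(16/3)²/(2·16)-(-9)·((16/3)-4)+(-33/2))/100000 = -1/8000 rad
Superposition: θ = Σ θ_i = -40217/3240000 rad ≈ -0.012413 rad

θ(16/3) = -40217/3240000 rad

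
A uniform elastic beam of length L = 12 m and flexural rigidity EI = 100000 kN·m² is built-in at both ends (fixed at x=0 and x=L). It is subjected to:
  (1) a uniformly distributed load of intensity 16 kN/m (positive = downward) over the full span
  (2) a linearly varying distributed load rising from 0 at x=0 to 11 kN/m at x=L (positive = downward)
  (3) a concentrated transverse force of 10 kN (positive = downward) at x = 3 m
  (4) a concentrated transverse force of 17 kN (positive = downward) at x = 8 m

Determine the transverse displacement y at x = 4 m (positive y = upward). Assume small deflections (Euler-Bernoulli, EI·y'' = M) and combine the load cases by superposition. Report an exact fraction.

y(4) = -103501/10125000 m

Load 1 — uniform load w=16 kN/m over full span:
  y_1 = -wx²(L-x)²/(24EI) = -16·4²·(12-4)²/(24·100000) = -64/9375 m
Load 2 — triangular load w₀=11 kN/m (0→w₀ over full span):
  y_2 = -w₀x²(L-x)²(x+2L)/(120LEI) = -11·4²·(12-4)²·(4+2·12)/(120·12·100000) = -308/140625 m
Load 3 — point force P=10 kN at a=3 m (b=L-a=9):
  y_3 = -Pa²(L-x)²(3bL-(3b+a)(L-x))/(6L³EI)  [x>a] = -10·3²·(12-4)²·(3·9·12-(3·9+3)·(12-4))/(6·12³·100000) = -7/15000 m
Load 4 — point force P=17 kN at a=8 m (b=L-a=4):
  y_4 = -Pb²x²(3aL-(3a+b)x)/(6L³EI)  [x≤a] = -17·4²·4²·(3·8·12-(3·8+4)·4)/(6·12³·100000) = -187/253125 m
Superposition: y = Σ y_i = -103501/10125000 m ≈ -0.010222 m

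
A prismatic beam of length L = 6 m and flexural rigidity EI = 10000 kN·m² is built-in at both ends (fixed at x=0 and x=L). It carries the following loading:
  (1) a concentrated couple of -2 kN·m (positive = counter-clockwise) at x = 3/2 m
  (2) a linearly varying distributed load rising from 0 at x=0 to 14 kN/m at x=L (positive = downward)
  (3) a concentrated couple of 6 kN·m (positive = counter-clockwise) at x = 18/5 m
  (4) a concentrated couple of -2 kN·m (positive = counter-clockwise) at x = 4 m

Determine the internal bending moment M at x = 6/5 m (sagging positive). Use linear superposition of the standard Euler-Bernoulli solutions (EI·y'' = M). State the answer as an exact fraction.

M(6/5) = -9707/3000 kN·m

Load 1 — applied couple M₀=-2 kN·m at a=3/2 m (b=L-a=9/2):
  M_1 = R_Ax - M_A  [x≤a] with R_A=-3/8, M_A=3/8 = (-3/8)·(6/5) - (3/8) = -33/40 kN·m
Load 2 — triangular load w₀=14 kN/m (0→w₀ over full span):
  M_2 = 3w₀Lx/20 - w₀L²/30 - w₀x³/(6L) = 3·14·6·(6/5)/20 - 14·6²/30 - 14·(6/5)³/(6·6) = -294/125 kN·m
Load 3 — applied couple M₀=6 kN·m at a=18/5 m (b=L-a=12/5):
  M_3 = R_Ax - M_A  [x≤a] with R_A=36/25, M_A=48/25 = (36/25)·(6/5) - (48/25) = -24/125 kN·m
Load 4 — applied couple M₀=-2 kN·m at a=4 m (b=L-a=2):
  M_4 = R_Ax - M_A  [x≤a] with R_A=-4/9, M_A=-2/3 = (-4/9)·(6/5) - (-2/3) = 2/15 kN·m
Superposition: M = Σ M_i = -9707/3000 kN·m ≈ -3.235667 kN·m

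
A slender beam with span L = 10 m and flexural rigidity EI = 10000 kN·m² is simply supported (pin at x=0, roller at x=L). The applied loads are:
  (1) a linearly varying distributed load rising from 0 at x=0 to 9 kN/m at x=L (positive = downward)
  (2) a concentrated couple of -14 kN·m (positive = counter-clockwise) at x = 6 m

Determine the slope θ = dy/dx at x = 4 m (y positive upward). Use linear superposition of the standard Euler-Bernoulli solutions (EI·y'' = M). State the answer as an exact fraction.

θ(4) = -191/30000 rad

Load 1 — triangular load w₀=9 kN/m (0→w₀ over full span):
  θ_1 = -w₀(7L⁴-30L²x²+15x⁴)/(360LEI) = -9·(7·10⁴-30·10²·4²+15·4⁴)/(360·10·10000) = -323/50000 rad
Load 2 — applied couple M₀=-14 kN·m at a=6 m (b=L-a=4):
  θ_2 = (M₀x²/(2L)+C₁)/EI  [x≤a] with C₁=M₀(3b²-L²)/(6L)=182/15 = ((-14)·4²/(2·10)+(182/15))/10000 = 7/75000 rad
Superposition: θ = Σ θ_i = -191/30000 rad ≈ -0.006367 rad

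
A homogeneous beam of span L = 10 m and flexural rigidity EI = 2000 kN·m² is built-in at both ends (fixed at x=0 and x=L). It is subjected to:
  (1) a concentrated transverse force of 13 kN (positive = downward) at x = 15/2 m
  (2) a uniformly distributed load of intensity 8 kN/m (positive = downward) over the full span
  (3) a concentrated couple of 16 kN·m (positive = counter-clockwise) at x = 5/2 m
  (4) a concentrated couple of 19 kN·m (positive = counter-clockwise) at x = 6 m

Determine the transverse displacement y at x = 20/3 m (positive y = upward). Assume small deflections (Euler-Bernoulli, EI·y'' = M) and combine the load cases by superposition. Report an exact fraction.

Load 1 — point force P=13 kN at a=15/2 m (b=L-a=5/2):
  y_1 = -Pb²x²(3aL-(3a+b)x)/(6L³EI)  [x≤a] = -13·(5/2)²·(20/3)²·(3·(15/2)·10-(3·(15/2)+(5/2))·(20/3))/(6·10³·2000) = -91/5184 m
Load 2 — uniform load w=8 kN/m over full span:
  y_2 = -wx²(L-x)²/(24EI) = -8·(20/3)²·(10-(20/3))²/(24·2000) = -20/243 m
Load 3 — applied couple M₀=16 kN·m at a=5/2 m (b=L-a=15/2):
  y_3 = (R_Ax³/6 - M_Ax²/2 - M₀(x-a)²/2)/EI  [x>a] with R_A=9/5, M_A=-3 = ((9/5)·(20/3)³/6 - (-3)·(20/3)²/2 - 16·((20/3)-(5/2))²/2)/2000 = 1/120 m
Load 4 — applied couple M₀=19 kN·m at a=6 m (b=L-a=4):
  y_4 = (R_Ax³/6 - M_Ax²/2 - M₀(x-a)²/2)/EI  [x>a] with R_A=342/125, M_A=152/25 = ((342/125)·(20/3)³/6 - (152/25)·(20/3)²/2 - 19·((20/3)-6)²/2)/2000 = -19/9000 m
Superposition: y = Σ y_i = -182029/1944000 m ≈ -0.093636 m

y(20/3) = -182029/1944000 m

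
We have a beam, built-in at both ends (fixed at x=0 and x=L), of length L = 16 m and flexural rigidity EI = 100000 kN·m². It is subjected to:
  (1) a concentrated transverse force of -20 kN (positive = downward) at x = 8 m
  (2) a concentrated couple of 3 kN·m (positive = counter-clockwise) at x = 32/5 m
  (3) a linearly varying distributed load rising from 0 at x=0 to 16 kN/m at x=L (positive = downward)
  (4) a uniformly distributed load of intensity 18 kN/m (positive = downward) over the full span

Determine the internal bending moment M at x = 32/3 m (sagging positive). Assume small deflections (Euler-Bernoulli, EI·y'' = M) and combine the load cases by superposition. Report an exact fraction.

Load 1 — point force P=-20 kN at a=8 m (b=L-a=8):
  M_1 = Pa²(a+3b)(L-x)/L³ - Pa²b/L²  [x>a] = (-20)·8²·(8+3·8)·(16-(32/3))/16³ - (-20)·8²·8/16² = -40/3 kN·m
Load 2 — applied couple M₀=3 kN·m at a=32/5 m (b=L-a=48/5):
  M_2 = R_Ax - M_A - M₀  [x>a] with R_A=27/100, M_A=9/25 = (27/100)·(32/3) - (9/25) - 3 = -12/25 kN·m
Load 3 — triangular load w₀=16 kN/m (0→w₀ over full span):
  M_3 = 3w₀Lx/20 - w₀L²/30 - w₀x³/(6L) = 3·16·16·(32/3)/20 - 16·16²/30 - 16·(32/3)³/(6·16) = 28672/405 kN·m
Load 4 — uniform load w=18 kN/m over full span:
  M_4 = wLx/2 - wL²/12 - wx²/2 = 18·16·(32/3)/2 - 18·16²/12 - 18·(32/3)²/2 = 128 kN·m
Superposition: M = Σ M_i = 374588/2025 kN·m ≈ 184.981728 kN·m

M(32/3) = 374588/2025 kN·m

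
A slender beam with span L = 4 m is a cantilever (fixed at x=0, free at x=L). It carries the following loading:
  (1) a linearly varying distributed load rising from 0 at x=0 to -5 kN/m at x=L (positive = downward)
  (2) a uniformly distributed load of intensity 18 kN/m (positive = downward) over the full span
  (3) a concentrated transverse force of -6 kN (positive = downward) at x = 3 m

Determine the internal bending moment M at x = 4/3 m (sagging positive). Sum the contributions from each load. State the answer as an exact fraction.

Load 1 — triangular load w₀=-5 kN/m (0→w₀ over full span):
  M_1 = w₀Lx/2 - w₀L²/3 - w₀x³/(6L) = (-5)·4·(4/3)/2 - (-5)·4²/3 - (-5)·(4/3)³/(6·4) = 1120/81 kN·m
Load 2 — uniform load w=18 kN/m over full span:
  M_2 = -w(L-x)²/2 = -18·(4-(4/3))²/2 = -64 kN·m
Load 3 — point force P=-6 kN at a=3 m (b=L-a=1):
  M_3 = -P(a-x)  [x≤a] = -(-6)·(3-(4/3)) = 10 kN·m
Superposition: M = Σ M_i = -3254/81 kN·m ≈ -40.172840 kN·m

M(4/3) = -3254/81 kN·m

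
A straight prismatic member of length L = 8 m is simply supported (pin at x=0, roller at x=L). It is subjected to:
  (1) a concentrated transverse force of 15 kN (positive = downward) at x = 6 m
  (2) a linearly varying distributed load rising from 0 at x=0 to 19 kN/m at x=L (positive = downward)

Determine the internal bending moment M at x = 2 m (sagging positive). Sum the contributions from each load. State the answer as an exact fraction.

M(2) = 55 kN·m

Load 1 — point force P=15 kN at a=6 m (b=L-a=2):
  M_1 = Pbx/L  [x≤a] = 15·2·2/8 = 15/2 kN·m
Load 2 — triangular load w₀=19 kN/m (0→w₀ over full span):
  M_2 = w₀Lx/6 - w₀x³/(6L) = 19·8·2/6 - 19·2³/(6·8) = 95/2 kN·m
Superposition: M = Σ M_i = 55 kN·m ≈ 55.000000 kN·m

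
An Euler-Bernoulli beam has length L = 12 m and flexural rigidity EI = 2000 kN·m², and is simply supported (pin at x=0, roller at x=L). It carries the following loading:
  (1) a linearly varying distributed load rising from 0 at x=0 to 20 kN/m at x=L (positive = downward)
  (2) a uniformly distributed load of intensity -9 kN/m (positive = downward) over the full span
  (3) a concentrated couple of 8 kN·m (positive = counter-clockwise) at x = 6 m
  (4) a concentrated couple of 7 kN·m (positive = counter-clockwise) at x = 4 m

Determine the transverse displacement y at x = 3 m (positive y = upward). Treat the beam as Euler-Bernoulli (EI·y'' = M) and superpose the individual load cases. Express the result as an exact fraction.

Load 1 — triangular load w₀=20 kN/m (0→w₀ over full span):
  y_1 = -w₀x(7L⁴-10L²x²+3x⁴)/(360LEI) = -20·3·(7·12⁴-10·12²·3²+3·3⁴)/(360·12·2000) = -2943/3200 m
Load 2 — uniform load w=-9 kN/m over full span:
  y_2 = -wx(L³-2Lx²+x³)/(24EI) = -(-9)·3·(12³-2·12·3²+3³)/(24·2000) = 13851/16000 m
Load 3 — applied couple M₀=8 kN·m at a=6 m (b=L-a=6):
  y_3 = (M₀x³/(6L)+C₁x)/EI  [x≤a] with C₁=M₀(3b²-L²)/(6L)=-4 = (8·3³/(6·12)+(-4)·3)/2000 = -9/2000 m
Load 4 — applied couple M₀=7 kN·m at a=4 m (b=L-a=8):
  y_4 = (M₀x³/(6L)+C₁x)/EI  [x≤a] with C₁=M₀(3b²-L²)/(6L)=14/3 = (7·3³/(6·12)+(14/3)·3)/2000 = 133/16000 m
Superposition: y = Σ y_i = -803/16000 m ≈ -0.050188 m

y(3) = -803/16000 m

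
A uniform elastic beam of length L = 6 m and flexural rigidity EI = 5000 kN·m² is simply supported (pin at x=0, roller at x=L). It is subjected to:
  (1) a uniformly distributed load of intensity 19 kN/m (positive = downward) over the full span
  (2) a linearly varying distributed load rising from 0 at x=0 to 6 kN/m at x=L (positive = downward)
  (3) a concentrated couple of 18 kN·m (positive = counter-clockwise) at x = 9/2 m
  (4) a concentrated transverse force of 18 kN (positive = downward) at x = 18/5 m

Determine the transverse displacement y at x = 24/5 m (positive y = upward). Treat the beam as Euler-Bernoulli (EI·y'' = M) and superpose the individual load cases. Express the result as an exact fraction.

y(24/5) = -17774829/312500000 m

Load 1 — uniform load w=19 kN/m over full span:
  y_1 = -wx(L³-2Lx²+x³)/(24EI) = -19·(24/5)·(6³-2·6·(24/5)²+(24/5)³)/(24·5000) = -14877/390625 m
Load 2 — triangular load w₀=6 kN/m (0→w₀ over full span):
  y_2 = -w₀x(7L⁴-10L²x²+3x⁴)/(360LEI) = -6·(24/5)·(7·6⁴-10·6²·(24/5)²+3·(24/5)⁴)/(360·6·5000) = -61722/9765625 m
Load 3 — applied couple M₀=18 kN·m at a=9/2 m (b=L-a=3/2):
  y_3 = (M₀x³/(6L)-M₀(x-a)²/2+C₁x)/EI  [x>a] with C₁=M₀(3b²-L²)/(6L)=-117/8 = (18·(24/5)³/(6·6)-18·((24/5)-(9/2))²/2+(-117/8)·(24/5))/5000 = -7857/2500000 m
Load 4 — point force P=18 kN at a=18/5 m (b=L-a=12/5):
  y_4 = -Pa(L-x)(2Lx-a²-x²)/(6LEI)  [x>a] = -18·(18/5)·(6-(24/5))·(2·6·(24/5)-(18/5)²-(24/5)²)/(6·6·5000) = -729/78125 m
Superposition: y = Σ y_i = -17774829/312500000 m ≈ -0.056879 m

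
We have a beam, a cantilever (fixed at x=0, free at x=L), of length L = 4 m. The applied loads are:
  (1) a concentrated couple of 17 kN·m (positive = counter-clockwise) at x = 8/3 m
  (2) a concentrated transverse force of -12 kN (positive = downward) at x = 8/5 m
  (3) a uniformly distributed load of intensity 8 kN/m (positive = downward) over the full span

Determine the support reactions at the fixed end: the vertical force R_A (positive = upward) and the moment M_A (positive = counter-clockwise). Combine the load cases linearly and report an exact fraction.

Load 1 — applied couple M₀=17 kN·m at a=8/3 m (b=L-a=4/3):
  R_A = 0 kN
  M_A = -M₀ = -17 kN·m
Load 2 — point force P=-12 kN at a=8/5 m (b=L-a=12/5):
  R_A = P = (-12) = -12 kN
  M_A = Pa = (-12)·(8/5) = -96/5 kN·m
Load 3 — uniform load w=8 kN/m over full span:
  R_A = wL = 8·4 = 32 kN
  M_A = wL²/2 = 8·4²/2 = 64 kN·m
Superposition: R_A = 20 kN, M_A = 139/5 kN·m

R_A = 20 kN, M_A = 139/5 kN·m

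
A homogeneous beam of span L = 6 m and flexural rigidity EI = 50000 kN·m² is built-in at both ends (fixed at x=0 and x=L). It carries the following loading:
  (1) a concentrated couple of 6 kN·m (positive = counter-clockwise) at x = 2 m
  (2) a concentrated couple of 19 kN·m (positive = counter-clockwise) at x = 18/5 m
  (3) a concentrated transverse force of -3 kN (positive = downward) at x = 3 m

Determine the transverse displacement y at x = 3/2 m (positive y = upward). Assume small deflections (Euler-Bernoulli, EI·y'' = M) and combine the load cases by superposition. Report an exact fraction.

Load 1 — applied couple M₀=6 kN·m at a=2 m (b=L-a=4):
  y_1 = (R_Ax³/6 - M_Ax²/2)/EI  [x≤a] with R_A=4/3, M_A=0 = ((4/3)·(3/2)³/6 - 0·(3/2)²/2)/50000 = 3/200000 m
Load 2 — applied couple M₀=19 kN·m at a=18/5 m (b=L-a=12/5):
  y_2 = (R_Ax³/6 - M_Ax²/2)/EI  [x≤a] with R_A=114/25, M_A=152/25 = ((114/25)·(3/2)³/6 - (152/25)·(3/2)²/2)/50000 = -171/2000000 m
Load 3 — point force P=-3 kN at a=3 m (b=L-a=3):
  y_3 = -Pb²x²(3aL-(3a+b)x)/(6L³EI)  [x≤a] = -(-3)·3²·(3/2)²·(3·3·6-(3·3+3)·(3/2))/(6·6³·50000) = 27/800000 m
Superposition: y = Σ y_i = -147/4000000 m ≈ -0.000037 m

y(3/2) = -147/4000000 m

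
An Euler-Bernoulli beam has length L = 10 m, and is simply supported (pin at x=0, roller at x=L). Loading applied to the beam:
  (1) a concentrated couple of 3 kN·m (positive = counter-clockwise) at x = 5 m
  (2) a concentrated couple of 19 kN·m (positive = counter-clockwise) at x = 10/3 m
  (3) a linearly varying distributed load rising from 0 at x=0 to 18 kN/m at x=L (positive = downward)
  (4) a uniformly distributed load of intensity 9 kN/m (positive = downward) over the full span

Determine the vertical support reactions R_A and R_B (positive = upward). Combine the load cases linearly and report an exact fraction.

Load 1 — applied couple M₀=3 kN·m at a=5 m (b=L-a=5):
  R_A = M₀/L = 3/10 kN
  R_B = -M₀/L = -3/10 kN
Load 2 — applied couple M₀=19 kN·m at a=10/3 m (b=L-a=20/3):
  R_A = M₀/L = 19/10 kN
  R_B = -M₀/L = -19/10 kN
Load 3 — triangular load w₀=18 kN/m (0→w₀ over full span):
  R_A = w₀L/6 = 18·10/6 = 30 kN
  R_B = w₀L/3 = 18·10/3 = 60 kN
Load 4 — uniform load w=9 kN/m over full span:
  R_A = wL/2 = 9·10/2 = 45 kN
  R_B = wL/2 = 9·10/2 = 45 kN
Superposition: R_A = 386/5 kN, R_B = 514/5 kN

R_A = 386/5 kN, R_B = 514/5 kN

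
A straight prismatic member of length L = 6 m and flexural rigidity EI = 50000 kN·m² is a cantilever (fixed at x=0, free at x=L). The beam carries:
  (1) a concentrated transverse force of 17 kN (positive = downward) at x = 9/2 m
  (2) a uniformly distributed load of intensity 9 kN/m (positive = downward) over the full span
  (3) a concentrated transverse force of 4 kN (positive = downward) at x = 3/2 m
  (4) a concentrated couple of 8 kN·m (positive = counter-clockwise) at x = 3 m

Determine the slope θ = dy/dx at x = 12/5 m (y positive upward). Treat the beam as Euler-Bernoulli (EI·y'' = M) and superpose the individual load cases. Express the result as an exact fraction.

Load 1 — point force P=17 kN at a=9/2 m (b=L-a=3/2):
  θ_1 = -Px(2a-x)/(2EI)  [x≤a] = -17·(12/5)·(2·(9/2)-(12/5))/(2·50000) = -1683/625000 rad
Load 2 — uniform load w=9 kN/m over full span:
  θ_2 = -wx(x²-3Lx+3L²)/(6EI) = -9·(12/5)·((12/5)²-3·6·(12/5)+3·6²)/(6·50000) = -3969/781250 rad
Load 3 — point force P=4 kN at a=3/2 m (b=L-a=9/2):
  θ_3 = -Pa²/(2EI)  [x>a] = -4·(3/2)²/(2·50000) = -9/100000 rad
Load 4 — applied couple M₀=8 kN·m at a=3 m (b=L-a=3):
  θ_4 = M₀x/EI  [x≤a] = 8·(12/5)/50000 = 6/15625 rad
Superposition: θ = Σ θ_i = -93489/12500000 rad ≈ -0.007479 rad

θ(12/5) = -93489/12500000 rad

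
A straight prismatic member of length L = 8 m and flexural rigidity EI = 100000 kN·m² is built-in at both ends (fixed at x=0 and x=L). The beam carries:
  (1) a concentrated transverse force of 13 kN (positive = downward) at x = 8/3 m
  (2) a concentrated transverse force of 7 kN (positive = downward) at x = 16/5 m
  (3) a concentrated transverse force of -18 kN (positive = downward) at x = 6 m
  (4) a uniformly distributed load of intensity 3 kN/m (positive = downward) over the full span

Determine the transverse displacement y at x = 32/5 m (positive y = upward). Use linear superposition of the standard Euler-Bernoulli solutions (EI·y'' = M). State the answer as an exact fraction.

y(32/5) = -1631753/15820312500 m

Load 1 — point force P=13 kN at a=8/3 m (b=L-a=16/3):
  y_1 = -Pa²(L-x)²(3bL-(3b+a)(L-x))/(6L³EI)  [x>a] = -13·(8/3)²·(8-(32/5))²·(3·(16/3)·8-(3·(16/3)+(8/3))·(8-(32/5)))/(6·8³·100000) = -2392/31640625 m
Load 2 — point force P=7 kN at a=16/5 m (b=L-a=24/5):
  y_2 = -Pa²(L-x)²(3bL-(3b+a)(L-x))/(6L³EI)  [x>a] = -7·(16/5)²·(8-(32/5))²·(3·(24/5)·8-(3·(24/5)+(16/5))·(8-(32/5)))/(6·8³·100000) = -7616/146484375 m
Load 3 — point force P=-18 kN at a=6 m (b=L-a=2):
  y_3 = -Pa²(L-x)²(3bL-(3b+a)(L-x))/(6L³EI)  [x>a] = -(-18)·6²·(8-(32/5))²·(3·2·8-(3·2+6)·(8-(32/5)))/(6·8³·100000) = 243/1562500 m
Load 4 — uniform load w=3 kN/m over full span:
  y_4 = -wx²(L-x)²/(24EI) = -3·(32/5)²·(8-(32/5))²/(24·100000) = -256/1953125 m
Superposition: y = Σ y_i = -1631753/15820312500 m ≈ -0.000103 m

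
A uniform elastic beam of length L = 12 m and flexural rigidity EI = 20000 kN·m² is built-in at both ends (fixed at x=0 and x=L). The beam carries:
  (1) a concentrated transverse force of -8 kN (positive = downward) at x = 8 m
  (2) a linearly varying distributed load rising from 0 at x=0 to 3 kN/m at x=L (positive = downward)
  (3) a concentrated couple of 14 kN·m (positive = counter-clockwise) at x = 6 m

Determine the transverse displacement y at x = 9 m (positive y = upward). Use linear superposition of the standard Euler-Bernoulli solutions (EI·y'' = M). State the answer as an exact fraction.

Load 1 — point force P=-8 kN at a=8 m (b=L-a=4):
  y_1 = -Pa²(L-x)²(3bL-(3b+a)(L-x))/(6L³EI)  [x>a] = -(-8)·8²·(12-9)²·(3·4·12-(3·4+8)·(12-9))/(6·12³·20000) = 7/3750 m
Load 2 — triangular load w₀=3 kN/m (0→w₀ over full span):
  y_2 = -w₀x²(L-x)²(x+2L)/(120LEI) = -3·9²·(12-9)²·(9+2·12)/(120·12·20000) = -8019/3200000 m
Load 3 — applied couple M₀=14 kN·m at a=6 m (b=L-a=6):
  y_3 = (R_Ax³/6 - M_Ax²/2 - M₀(x-a)²/2)/EI  [x>a] with R_A=7/4, M_A=7/2 = ((7/4)·9³/6 - (7/2)·9²/2 - 14·(9-6)²/2)/20000 = 63/160000 m
Superposition: y = Σ y_i = -2357/9600000 m ≈ -0.000246 m

y(9) = -2357/9600000 m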